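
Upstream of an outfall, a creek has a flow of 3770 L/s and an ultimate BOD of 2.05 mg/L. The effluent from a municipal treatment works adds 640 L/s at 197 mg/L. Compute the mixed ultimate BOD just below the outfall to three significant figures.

30.3 mg/L

Flow-weighted mixing: C = (Q_r C_r + Q_w C_w)/(Q_r + Q_w)
= (3770×2.05 + 640×197)/(3770 + 640) = 133800/4410 = 30.34 mg/L.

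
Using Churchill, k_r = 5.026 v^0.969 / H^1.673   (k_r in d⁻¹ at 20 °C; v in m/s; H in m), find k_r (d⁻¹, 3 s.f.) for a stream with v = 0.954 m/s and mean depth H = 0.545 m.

k_r ≈ 13.3 d⁻¹

k_r = 5.026 × 0.954^0.969 / 0.545^1.673 = 5.026 × 0.9554 / 0.3622 = 13.26 d⁻¹.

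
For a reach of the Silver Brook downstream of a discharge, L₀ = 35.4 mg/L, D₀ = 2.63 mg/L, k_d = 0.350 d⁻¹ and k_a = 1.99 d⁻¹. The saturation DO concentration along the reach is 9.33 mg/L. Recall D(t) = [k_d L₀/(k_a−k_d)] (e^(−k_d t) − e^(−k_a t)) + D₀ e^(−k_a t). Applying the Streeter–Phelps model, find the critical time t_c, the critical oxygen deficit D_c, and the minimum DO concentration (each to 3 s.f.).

t_c ≈ 0.799 d; D_c ≈ 4.71 mg/L; min DO ≈ 4.62 mg/L

With k_a/k_d = 5.686 and 1 − D₀(k_a−k_d)/(k_d L₀) = 0.6519,
t_c = ln(5.686 × 0.6519) / (1.99 − 0.350) = ln(3.706) / 1.640 = 1.310/1.640 = 0.7988 d.
L(t_c) = L₀ e^(−k_d t_c) = 35.4 × 0.7561 = 26.77 mg/L, and at the critical point k_a D_c = k_d L, so D_c = (0.350/1.99) × 26.77 = 4.708 mg/L.
Minimum DO = C_s − D_c = 9.33 − 4.708 = 4.622 mg/L.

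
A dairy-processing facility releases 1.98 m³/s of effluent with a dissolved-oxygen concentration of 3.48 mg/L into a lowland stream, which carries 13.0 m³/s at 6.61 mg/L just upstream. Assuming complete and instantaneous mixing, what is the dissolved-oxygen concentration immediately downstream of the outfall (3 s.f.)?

6.20 mg/L

Flow-weighted mixing: C = (Q_r C_r + Q_w C_w)/(Q_r + Q_w)
= (13.0×6.61 + 1.98×3.48)/(13.0 + 1.98) = 92.82/14.98 = 6.196 mg/L.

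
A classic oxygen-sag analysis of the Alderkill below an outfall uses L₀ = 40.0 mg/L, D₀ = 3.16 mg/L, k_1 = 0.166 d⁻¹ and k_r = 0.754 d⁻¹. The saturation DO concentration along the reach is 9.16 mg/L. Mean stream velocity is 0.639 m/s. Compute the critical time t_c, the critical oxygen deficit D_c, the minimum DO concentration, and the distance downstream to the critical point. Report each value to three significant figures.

t_c = [1/(k_r−k_1)] ln[(k_r/k_1)(1 − D₀(k_r−k_1)/(k_1 L₀))]
= [1/(0.754−0.166)] ln[(0.754/0.166)(1 − 3.16×0.5880/(0.166×40.0))]
= (1/0.5880) ln[4.542 × 0.7202] = 1.701 × ln(3.271) = 1.701 × 1.185 = 2.016 d.
L(t_c) = L₀ e^(−k_1 t_c) = 40.0 × 0.7156 = 28.63 mg/L, and at the critical point k_r D_c = k_1 L, so D_c = (0.166/0.754) × 28.63 = 6.302 mg/L.
Minimum DO = C_s − D_c = 9.16 − 6.302 = 2.858 mg/L.
x_c = v t_c = 0.639 m/s × 2.016 d × 86400 s/d = 111300 m ≈ 111 km.

t_c ≈ 2.02 d; D_c ≈ 6.30 mg/L; min DO ≈ 2.86 mg/L; x_c ≈ 111 km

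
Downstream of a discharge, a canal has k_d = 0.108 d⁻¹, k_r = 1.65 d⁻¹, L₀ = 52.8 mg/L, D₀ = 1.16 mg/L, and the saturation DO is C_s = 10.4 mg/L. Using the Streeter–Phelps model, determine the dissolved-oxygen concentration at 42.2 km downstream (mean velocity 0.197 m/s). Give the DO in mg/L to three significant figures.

Travel time t = x/v = 42.2 km / (0.197 m/s) = 42200 m / 0.197 m/s = 214200 s = 2.479 d.
k_d L₀/(k_r−k_d) = 0.108×52.8/(1.65−0.108) = 5.702/1.542 = 3.698 mg/L.
e^(−k_d t) = e^(−0.108×2.479) = 0.7651; e^(−k_r t) = e^(−1.65×2.479) = 0.01672.
D = 3.698 × (0.7651 − 0.01672) + 1.16 × 0.01672 = 2.767 + 0.01940 = 2.787 mg/L.
DO = C_s − D = 10.4 − 2.787 = 7.613 mg/L.

DO ≈ 7.61 mg/L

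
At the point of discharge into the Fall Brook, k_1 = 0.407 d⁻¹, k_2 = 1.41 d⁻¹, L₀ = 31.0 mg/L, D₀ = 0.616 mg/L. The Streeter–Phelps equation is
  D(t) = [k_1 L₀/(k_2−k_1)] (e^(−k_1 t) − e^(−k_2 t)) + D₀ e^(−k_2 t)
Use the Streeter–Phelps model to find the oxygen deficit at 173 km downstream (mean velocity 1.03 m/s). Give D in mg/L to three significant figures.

Travel time t = x/v = 173 km / (1.03 m/s) = 173000 m / 1.03 m/s = 168000 s = 1.944 d.
k_1 L₀/(k_2−k_1) = 0.407×31.0/(1.41−0.407) = 12.62/1.003 = 12.58 mg/L.
e^(−k_1 t) = e^(−0.407×1.944) = 0.4533; e^(−k_2 t) = e^(−1.41×1.944) = 0.06450.
D = 12.58 × (0.4533 − 0.06450) + 0.616 × 0.06450 = 4.891 + 0.03973 = 4.930 mg/L.

D ≈ 4.93 mg/L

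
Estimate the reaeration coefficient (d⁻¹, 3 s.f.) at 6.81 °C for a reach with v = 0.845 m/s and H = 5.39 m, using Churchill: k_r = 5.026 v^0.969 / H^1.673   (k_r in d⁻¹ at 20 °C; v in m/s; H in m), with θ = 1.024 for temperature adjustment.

k_r ≈ 0.186 d⁻¹

k_r(20) = 5.026 × 0.845^0.969 / 5.39^1.673 = 5.026 × 0.8494 / 16.75 = 0.2549 d⁻¹.
k_r(6.81) = 0.2549 × 1.024^(6.81−20) = 0.2549 × 0.7314 = 0.1864 d⁻¹.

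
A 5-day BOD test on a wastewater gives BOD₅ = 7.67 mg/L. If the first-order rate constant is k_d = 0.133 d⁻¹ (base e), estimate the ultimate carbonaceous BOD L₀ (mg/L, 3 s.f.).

BOD₅ = L₀(1 − e^(−5k_d)) ⇒ L₀ = BOD₅ / (1 − e^(−5×0.133))
= 7.67 / (1 − 0.5143) = 7.67 / 0.4857 = 15.79 mg/L.

L₀ ≈ 15.8 mg/L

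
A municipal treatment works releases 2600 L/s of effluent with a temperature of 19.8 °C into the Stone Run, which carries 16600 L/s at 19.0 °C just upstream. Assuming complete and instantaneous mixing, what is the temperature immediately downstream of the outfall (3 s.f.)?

19.1 °C

Flow-weighted mixing: C = (Q_r C_r + Q_w C_w)/(Q_r + Q_w)
= (16600×19.0 + 2600×19.8)/(16600 + 2600) = 366900/19200 = 19.11 °C.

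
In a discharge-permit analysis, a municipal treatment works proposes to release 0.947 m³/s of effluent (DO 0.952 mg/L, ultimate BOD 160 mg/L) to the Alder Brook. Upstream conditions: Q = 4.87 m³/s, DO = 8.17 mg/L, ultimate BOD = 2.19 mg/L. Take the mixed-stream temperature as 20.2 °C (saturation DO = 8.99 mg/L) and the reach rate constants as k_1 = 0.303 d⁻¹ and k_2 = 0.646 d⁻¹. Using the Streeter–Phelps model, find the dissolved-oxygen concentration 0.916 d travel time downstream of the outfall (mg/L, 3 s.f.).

Mixed DO = (4.87×8.17 + 0.947×0.952)/(4.87+0.947) = 40.69/5.817 = 6.995 mg/L.
Mixed L₀ = (4.87×2.19 + 0.947×160)/(5.817) = 162.2/5.817 = 27.88 mg/L.
Initial deficit D₀ = C_s − DO₀ = 8.99 − 6.995 = 1.995 mg/L.
D(0.916) = [0.303×27.88/(0.646−0.303)](e^(−0.303×0.916) − e^(−0.646×0.916)) + 1.995 e^(−0.646×0.916)
= 24.63 × (0.7576 − 0.5534) + 1.995 × 0.5534 = 6.135 mg/L.
DO = 8.99 − 6.135 = 2.855 mg/L.

DO ≈ 2.85 mg/L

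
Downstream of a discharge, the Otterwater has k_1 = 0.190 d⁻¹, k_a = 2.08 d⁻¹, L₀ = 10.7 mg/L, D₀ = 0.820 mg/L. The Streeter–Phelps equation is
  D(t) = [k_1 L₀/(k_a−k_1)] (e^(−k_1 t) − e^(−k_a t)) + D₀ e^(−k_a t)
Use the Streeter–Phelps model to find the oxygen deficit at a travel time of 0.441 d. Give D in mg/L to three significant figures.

D ≈ 0.887 mg/L

k_1 L₀/(k_a−k_1) = 0.190×10.7/(2.08−0.190) = 2.033/1.890 = 1.076 mg/L.
e^(−k_1 t) = e^(−0.190×0.4410) = 0.9196; e^(−k_a t) = e^(−2.08×0.4410) = 0.3996.
D = 1.076 × (0.9196 − 0.3996) + 0.820 × 0.3996 = 0.5594 + 0.3277 = 0.8870 mg/L.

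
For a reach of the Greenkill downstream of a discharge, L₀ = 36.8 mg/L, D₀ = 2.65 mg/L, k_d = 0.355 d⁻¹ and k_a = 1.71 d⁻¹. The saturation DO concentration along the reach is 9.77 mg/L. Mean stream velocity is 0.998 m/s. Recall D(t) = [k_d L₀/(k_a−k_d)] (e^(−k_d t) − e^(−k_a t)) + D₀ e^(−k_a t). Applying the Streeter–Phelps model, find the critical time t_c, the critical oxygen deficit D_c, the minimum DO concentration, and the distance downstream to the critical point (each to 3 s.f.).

t_c ≈ 0.923 d; D_c ≈ 5.51 mg/L; min DO ≈ 4.26 mg/L; x_c ≈ 79.6 km

At the critical point dD/dt = 0, so k_d L₀ e^(−k_d t) = k_a D. Substituting D(t) from the Streeter–Phelps equation and solving for t gives
t_c = ln[(k_a/k_d)(1 − D₀(k_a−k_d)/(k_d L₀))] / (k_a−k_d).
Here k_a−k_d = 1.355 d⁻¹ and 1 − D₀(k_a−k_d)/(k_d L₀) = 1 − 2.65×1.355/(0.355×36.8) = 0.7251, so
t_c = ln(4.817 × 0.7251) / 1.355 = 1.251 / 1.355 = 0.9231 d.
L(t_c) = L₀ e^(−k_d t_c) = 36.8 × 0.7206 = 26.52 mg/L, and at the critical point k_a D_c = k_d L, so D_c = (0.355/1.71) × 26.52 = 5.505 mg/L.
Minimum DO = C_s − D_c = 9.77 − 5.505 = 4.265 mg/L.
x_c = v t_c = 0.998 m/s × 0.9231 d × 86400 s/d = 79590 m ≈ 79.6 km.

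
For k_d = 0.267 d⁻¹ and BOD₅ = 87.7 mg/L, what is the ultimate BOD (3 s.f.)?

BOD₅ = L₀(1 − e^(−5k_d)) ⇒ L₀ = BOD₅ / (1 − e^(−5×0.267))
= 87.7 / (1 − 0.2632) = 87.7 / 0.7368 = 119.0 mg/L.

L₀ ≈ 119 mg/L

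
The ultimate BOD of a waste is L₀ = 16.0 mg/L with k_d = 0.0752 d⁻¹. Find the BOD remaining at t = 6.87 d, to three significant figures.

L ≈ 9.54 mg/L

L_t = L₀ e^(−k_d t) = 16.0 × e^(−0.0752×6.87) = 16.0 × 0.5965 = 9.544 mg/L.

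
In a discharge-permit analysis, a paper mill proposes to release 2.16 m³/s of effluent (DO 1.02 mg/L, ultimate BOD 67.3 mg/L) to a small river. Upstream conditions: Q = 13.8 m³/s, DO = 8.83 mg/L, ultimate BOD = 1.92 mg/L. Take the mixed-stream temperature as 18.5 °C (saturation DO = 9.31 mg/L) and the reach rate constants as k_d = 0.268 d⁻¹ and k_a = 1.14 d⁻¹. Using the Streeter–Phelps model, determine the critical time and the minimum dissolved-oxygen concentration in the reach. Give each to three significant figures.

t_c ≈ 0.944 d; minimum DO ≈ 7.34 mg/L

Mixed DO = (13.8×8.83 + 2.16×1.02)/(13.8+2.16) = 124.1/15.96 = 7.773 mg/L.
Mixed L₀ = (13.8×1.92 + 2.16×67.3)/(15.96) = 171.9/15.96 = 10.77 mg/L.
Initial deficit D₀ = C_s − DO₀ = 9.31 − 7.773 = 1.537 mg/L.
t_c = (1/0.8720) ln[(1.14/0.268)(1 − 1.537×0.8720/(0.268×10.77))] = 1.147 × ln(2.278) = 0.9443 d.
D_c = (0.268/1.14) × 10.77 × e^(−0.268×0.9443) = 0.2351 × 10.77 × 0.7764 = 1.966 mg/L.
Minimum DO = 9.31 − 1.966 = 7.344 mg/L.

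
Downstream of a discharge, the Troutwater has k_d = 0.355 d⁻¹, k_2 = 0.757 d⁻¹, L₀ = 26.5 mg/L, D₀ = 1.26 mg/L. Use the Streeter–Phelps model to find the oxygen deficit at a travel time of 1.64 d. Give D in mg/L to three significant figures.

D ≈ 6.68 mg/L

k_d L₀/(k_2−k_d) = 0.355×26.5/(0.757−0.355) = 9.407/0.4020 = 23.40 mg/L.
e^(−k_d t) = e^(−0.355×1.640) = 0.5587; e^(−k_2 t) = e^(−0.757×1.640) = 0.2890.
D = 23.40 × (0.5587 − 0.2890) + 1.26 × 0.2890 = 6.312 + 0.3641 = 6.676 mg/L.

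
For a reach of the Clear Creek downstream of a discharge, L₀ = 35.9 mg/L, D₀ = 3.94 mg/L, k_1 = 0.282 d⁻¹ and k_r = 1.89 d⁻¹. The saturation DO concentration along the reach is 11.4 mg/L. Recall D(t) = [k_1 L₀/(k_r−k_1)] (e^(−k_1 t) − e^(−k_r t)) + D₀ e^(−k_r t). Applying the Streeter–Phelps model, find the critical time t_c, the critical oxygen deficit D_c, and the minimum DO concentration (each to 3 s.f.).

With k_r/k_1 = 6.702 and 1 − D₀(k_r−k_1)/(k_1 L₀) = 0.3742,
t_c = ln(6.702 × 0.3742) / (1.89 − 0.282) = ln(2.508) / 1.608 = 0.9194/1.608 = 0.5718 d.
L(t_c) = L₀ e^(−k_1 t_c) = 35.9 × 0.8511 = 30.55 mg/L, and at the critical point k_r D_c = k_1 L, so D_c = (0.282/1.89) × 30.55 = 4.559 mg/L.
Minimum DO = C_s − D_c = 11.4 − 4.559 = 6.841 mg/L.

t_c ≈ 0.572 d; D_c ≈ 4.56 mg/L; min DO ≈ 6.84 mg/L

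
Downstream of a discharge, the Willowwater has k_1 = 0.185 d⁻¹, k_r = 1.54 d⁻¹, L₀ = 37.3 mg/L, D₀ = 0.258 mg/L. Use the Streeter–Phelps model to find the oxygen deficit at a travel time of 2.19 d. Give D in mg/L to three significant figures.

k_1 L₀/(k_r−k_1) = 0.185×37.3/(1.54−0.185) = 6.900/1.355 = 5.093 mg/L.
e^(−k_1 t) = e^(−0.185×2.190) = 0.6669; e^(−k_r t) = e^(−1.54×2.190) = 0.03430.
D = 5.093 × (0.6669 − 0.03430) + 0.258 × 0.03430 = 3.221 + 0.008849 = 3.230 mg/L.

D ≈ 3.23 mg/L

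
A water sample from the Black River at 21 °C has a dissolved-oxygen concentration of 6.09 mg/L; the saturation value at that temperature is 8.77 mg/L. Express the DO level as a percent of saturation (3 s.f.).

% saturation = C/C_s × 100 = 6.09/8.77 × 100 = 69.4 %.

69.4 % saturation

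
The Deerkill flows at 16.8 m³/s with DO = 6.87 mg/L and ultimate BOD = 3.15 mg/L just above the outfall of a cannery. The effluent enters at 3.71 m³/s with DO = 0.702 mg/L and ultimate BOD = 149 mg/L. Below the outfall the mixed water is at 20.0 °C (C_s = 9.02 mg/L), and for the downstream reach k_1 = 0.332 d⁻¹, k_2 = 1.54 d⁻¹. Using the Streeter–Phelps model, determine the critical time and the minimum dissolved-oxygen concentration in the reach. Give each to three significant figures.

t_c ≈ 0.844 d; minimum DO ≈ 4.21 mg/L

Mixed DO = (16.8×6.87 + 3.71×0.702)/(16.8+3.71) = 118.0/20.51 = 5.754 mg/L.
Mixed L₀ = (16.8×3.15 + 3.71×149)/(20.51) = 605.7/20.51 = 29.53 mg/L.
Initial deficit D₀ = C_s − DO₀ = 9.02 − 5.754 = 3.266 mg/L.
t_c = (1/1.208) ln[(1.54/0.332)(1 − 3.266×1.208/(0.332×29.53))] = 0.8278 × ln(2.772) = 0.8441 d.
D_c = (0.332/1.54) × 29.53 × e^(−0.332×0.8441) = 0.2156 × 29.53 × 0.7556 = 4.811 mg/L.
Minimum DO = 9.02 − 4.811 = 4.209 mg/L.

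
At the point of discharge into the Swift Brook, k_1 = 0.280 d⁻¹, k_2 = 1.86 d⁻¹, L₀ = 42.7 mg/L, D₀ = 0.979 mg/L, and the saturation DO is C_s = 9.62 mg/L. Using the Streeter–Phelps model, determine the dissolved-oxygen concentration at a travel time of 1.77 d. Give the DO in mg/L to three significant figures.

k_1 L₀/(k_2−k_1) = 0.280×42.7/(1.86−0.280) = 11.96/1.580 = 7.567 mg/L.
e^(−k_1 t) = e^(−0.280×1.770) = 0.6092; e^(−k_2 t) = e^(−1.86×1.770) = 0.03717.
D = 7.567 × (0.6092 − 0.03717) + 0.979 × 0.03717 = 4.329 + 0.03639 = 4.365 mg/L.
DO = C_s − D = 9.62 − 4.365 = 5.255 mg/L.

DO ≈ 5.25 mg/L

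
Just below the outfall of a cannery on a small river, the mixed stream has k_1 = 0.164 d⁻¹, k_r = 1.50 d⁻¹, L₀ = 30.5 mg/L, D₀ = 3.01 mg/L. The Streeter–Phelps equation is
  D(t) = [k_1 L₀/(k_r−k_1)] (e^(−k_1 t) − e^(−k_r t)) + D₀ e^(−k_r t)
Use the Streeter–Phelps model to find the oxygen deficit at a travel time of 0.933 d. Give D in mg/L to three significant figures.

k_1 L₀/(k_r−k_1) = 0.164×30.5/(1.50−0.164) = 5.002/1.336 = 3.744 mg/L.
e^(−k_1 t) = e^(−0.164×0.9330) = 0.8581; e^(−k_r t) = e^(−1.50×0.9330) = 0.2467.
D = 3.744 × (0.8581 − 0.2467) + 3.01 × 0.2467 = 2.289 + 0.7426 = 3.032 mg/L.

D ≈ 3.03 mg/L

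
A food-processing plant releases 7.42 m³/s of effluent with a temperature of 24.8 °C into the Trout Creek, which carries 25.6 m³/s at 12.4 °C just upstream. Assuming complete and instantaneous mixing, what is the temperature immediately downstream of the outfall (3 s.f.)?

15.2 °C

Flow-weighted mixing: C = (Q_r C_r + Q_w C_w)/(Q_r + Q_w)
= (25.6×12.4 + 7.42×24.8)/(25.6 + 7.42) = 501.5/33.02 = 15.19 °C.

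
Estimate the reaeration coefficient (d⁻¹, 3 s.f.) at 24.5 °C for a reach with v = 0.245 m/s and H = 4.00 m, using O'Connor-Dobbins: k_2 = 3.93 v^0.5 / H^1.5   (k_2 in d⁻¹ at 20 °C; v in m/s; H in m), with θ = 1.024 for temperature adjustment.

k_2(20) = 3.93 × 0.245^0.5 / 4.00^1.5 = 3.93 × 0.4950 / 8.000 = 0.2432 d⁻¹.
k_2(24.5) = 0.2432 × 1.024^(24.5−20) = 0.2432 × 1.113 = 0.2705 d⁻¹.

k_2 ≈ 0.271 d⁻¹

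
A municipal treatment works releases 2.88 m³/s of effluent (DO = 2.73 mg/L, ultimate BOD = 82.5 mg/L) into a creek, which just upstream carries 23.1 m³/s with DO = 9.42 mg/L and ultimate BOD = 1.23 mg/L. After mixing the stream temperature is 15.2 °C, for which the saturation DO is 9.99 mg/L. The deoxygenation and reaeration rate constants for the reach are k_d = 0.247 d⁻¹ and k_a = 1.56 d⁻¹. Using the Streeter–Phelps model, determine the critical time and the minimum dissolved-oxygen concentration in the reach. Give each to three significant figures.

t_c ≈ 0.534 d; minimum DO ≈ 8.57 mg/L

Mixed DO = (23.1×9.42 + 2.88×2.73)/(23.1+2.88) = 225.5/25.98 = 8.678 mg/L.
Mixed L₀ = (23.1×1.23 + 2.88×82.5)/(25.98) = 266.0/25.98 = 10.24 mg/L.
Initial deficit D₀ = C_s − DO₀ = 9.99 − 8.678 = 1.312 mg/L.
t_c = (1/1.313) ln[(1.56/0.247)(1 − 1.312×1.313/(0.247×10.24))] = 0.7616 × ln(2.015) = 0.5336 d.
D_c = (0.247/1.56) × 10.24 × e^(−0.247×0.5336) = 0.1583 × 10.24 × 0.8765 = 1.421 mg/L.
Minimum DO = 9.99 − 1.421 = 8.569 mg/L.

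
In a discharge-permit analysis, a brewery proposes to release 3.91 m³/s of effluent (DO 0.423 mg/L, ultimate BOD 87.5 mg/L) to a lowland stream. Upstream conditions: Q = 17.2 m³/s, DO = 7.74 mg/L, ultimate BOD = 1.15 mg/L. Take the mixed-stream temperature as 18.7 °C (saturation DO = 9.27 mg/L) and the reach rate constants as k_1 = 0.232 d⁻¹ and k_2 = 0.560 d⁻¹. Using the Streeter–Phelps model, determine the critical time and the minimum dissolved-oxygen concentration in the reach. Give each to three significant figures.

Mixed DO = (17.2×7.74 + 3.91×0.423)/(17.2+3.91) = 134.8/21.11 = 6.385 mg/L.
Mixed L₀ = (17.2×1.15 + 3.91×87.5)/(21.11) = 361.9/21.11 = 17.14 mg/L.
Initial deficit D₀ = C_s − DO₀ = 9.27 − 6.385 = 2.885 mg/L.
t_c = (1/0.3280) ln[(0.560/0.232)(1 − 2.885×0.3280/(0.232×17.14))] = 3.049 × ln(1.839) = 1.858 d.
D_c = (0.232/0.560) × 17.14 × e^(−0.232×1.858) = 0.4143 × 17.14 × 0.6498 = 4.615 mg/L.
Minimum DO = 9.27 − 4.615 = 4.655 mg/L.

t_c ≈ 1.86 d; minimum DO ≈ 4.65 mg/L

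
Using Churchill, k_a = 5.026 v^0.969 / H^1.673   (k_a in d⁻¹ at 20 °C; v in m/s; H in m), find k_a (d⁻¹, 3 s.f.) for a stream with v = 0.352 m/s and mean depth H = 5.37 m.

k_a = 5.026 × 0.352^0.969 / 5.37^1.673 = 5.026 × 0.3636 / 16.64 = 0.1098 d⁻¹.

k_a ≈ 0.110 d⁻¹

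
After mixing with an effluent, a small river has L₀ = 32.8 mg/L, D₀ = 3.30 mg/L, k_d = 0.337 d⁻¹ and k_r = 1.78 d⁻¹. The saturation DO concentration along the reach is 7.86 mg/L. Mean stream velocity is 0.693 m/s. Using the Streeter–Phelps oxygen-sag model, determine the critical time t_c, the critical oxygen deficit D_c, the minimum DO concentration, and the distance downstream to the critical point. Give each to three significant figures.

t_c ≈ 0.763 d; D_c ≈ 4.80 mg/L; min DO ≈ 3.06 mg/L; x_c ≈ 45.7 km

At the critical point dD/dt = 0, so k_d L₀ e^(−k_d t) = k_r D. Substituting D(t) from the Streeter–Phelps equation and solving for t gives
t_c = ln[(k_r/k_d)(1 − D₀(k_r−k_d)/(k_d L₀))] / (k_r−k_d).
Here k_r−k_d = 1.443 d⁻¹ and 1 − D₀(k_r−k_d)/(k_d L₀) = 1 − 3.30×1.443/(0.337×32.8) = 0.5692, so
t_c = ln(5.282 × 0.5692) / 1.443 = 1.101 / 1.443 = 0.7628 d.
L(t_c) = L₀ e^(−k_d t_c) = 32.8 × 0.7733 = 25.36 mg/L, and at the critical point k_r D_c = k_d L, so D_c = (0.337/1.78) × 25.36 = 4.802 mg/L.
Minimum DO = C_s − D_c = 7.86 − 4.802 = 3.058 mg/L.
x_c = v t_c = 0.693 m/s × 0.7628 d × 86400 s/d = 45670 m ≈ 45.7 km.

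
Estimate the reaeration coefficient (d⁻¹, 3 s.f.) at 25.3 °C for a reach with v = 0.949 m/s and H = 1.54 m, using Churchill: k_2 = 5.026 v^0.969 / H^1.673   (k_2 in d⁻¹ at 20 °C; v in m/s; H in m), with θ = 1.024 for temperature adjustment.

k_2 ≈ 2.63 d⁻¹

k_2(20) = 5.026 × 0.949^0.969 / 1.54^1.673 = 5.026 × 0.9505 / 2.059 = 2.320 d⁻¹.
k_2(25.3) = 2.320 × 1.024^(25.3−20) = 2.320 × 1.134 = 2.631 d⁻¹.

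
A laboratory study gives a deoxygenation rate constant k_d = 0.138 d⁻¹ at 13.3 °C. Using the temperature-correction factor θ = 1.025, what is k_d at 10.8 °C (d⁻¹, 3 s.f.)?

k_d(T₂) = k_d(T₁) · θ^(T₂−T₁) = 0.138 × 1.025^(10.8−13.3)
= 0.138 × 1.025^-2.50 = 0.138 × 0.9401 = 0.1297 d⁻¹.

k_d ≈ 0.130 d⁻¹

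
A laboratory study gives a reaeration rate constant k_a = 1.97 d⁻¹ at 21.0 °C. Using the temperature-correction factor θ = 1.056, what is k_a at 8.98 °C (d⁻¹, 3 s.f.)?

k_a ≈ 1.02 d⁻¹

k_a(T₂) = k_a(T₁) · θ^(T₂−T₁) = 1.97 × 1.056^(8.98−21.0)
= 1.97 × 1.056^-12.0 = 1.97 × 0.5195 = 1.023 d⁻¹.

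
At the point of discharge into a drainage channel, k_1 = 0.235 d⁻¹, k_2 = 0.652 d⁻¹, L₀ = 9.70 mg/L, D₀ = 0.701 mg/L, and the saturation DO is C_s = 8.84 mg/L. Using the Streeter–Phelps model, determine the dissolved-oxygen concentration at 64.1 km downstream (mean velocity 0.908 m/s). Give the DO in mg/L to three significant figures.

DO ≈ 7.13 mg/L

Travel time t = x/v = 64.1 km / (0.908 m/s) = 64100 m / 0.908 m/s = 70590 s = 0.8171 d.
k_1 L₀/(k_2−k_1) = 0.235×9.70/(0.652−0.235) = 2.279/0.4170 = 5.466 mg/L.
e^(−k_1 t) = e^(−0.235×0.8171) = 0.8253; e^(−k_2 t) = e^(−0.652×0.8171) = 0.5870.
D = 5.466 × (0.8253 − 0.5870) + 0.701 × 0.5870 = 1.303 + 0.4115 = 1.714 mg/L.
DO = C_s − D = 8.84 − 1.714 = 7.126 mg/L.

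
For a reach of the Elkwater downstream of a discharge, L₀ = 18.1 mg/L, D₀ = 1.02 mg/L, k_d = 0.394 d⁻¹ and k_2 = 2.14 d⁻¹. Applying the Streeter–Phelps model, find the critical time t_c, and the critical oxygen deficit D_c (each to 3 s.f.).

t_c ≈ 0.805 d; D_c ≈ 2.43 mg/L

With k_2/k_d = 5.431 and 1 − D₀(k_2−k_d)/(k_d L₀) = 0.7503,
t_c = ln(5.431 × 0.7503) / (2.14 − 0.394) = ln(4.075) / 1.746 = 1.405/1.746 = 0.8046 d.
L(t_c) = L₀ e^(−k_d t_c) = 18.1 × 0.7283 = 13.18 mg/L, and at the critical point k_2 D_c = k_d L, so D_c = (0.394/2.14) × 13.18 = 2.427 mg/L.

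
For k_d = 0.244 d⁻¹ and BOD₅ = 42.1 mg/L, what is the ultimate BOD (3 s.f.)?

L₀ ≈ 59.7 mg/L

BOD₅ = L₀(1 − e^(−5k_d)) ⇒ L₀ = BOD₅ / (1 − e^(−5×0.244))
= 42.1 / (1 − 0.2952) = 42.1 / 0.7048 = 59.74 mg/L.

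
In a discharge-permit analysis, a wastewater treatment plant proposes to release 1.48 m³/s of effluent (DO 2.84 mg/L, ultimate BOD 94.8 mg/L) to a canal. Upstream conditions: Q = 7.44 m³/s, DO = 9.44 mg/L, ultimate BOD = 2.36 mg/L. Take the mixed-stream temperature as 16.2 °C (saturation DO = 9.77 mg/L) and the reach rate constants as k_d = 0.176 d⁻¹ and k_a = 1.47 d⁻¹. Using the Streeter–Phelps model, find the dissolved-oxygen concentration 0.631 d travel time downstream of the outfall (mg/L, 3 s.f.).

DO ≈ 8.00 mg/L

Mixed DO = (7.44×9.44 + 1.48×2.84)/(7.44+1.48) = 74.44/8.920 = 8.345 mg/L.
Mixed L₀ = (7.44×2.36 + 1.48×94.8)/(8.920) = 157.9/8.920 = 17.70 mg/L.
Initial deficit D₀ = C_s − DO₀ = 9.77 − 8.345 = 1.425 mg/L.
D(0.631) = [0.176×17.70/(1.47−0.176)](e^(−0.176×0.631) − e^(−1.47×0.631)) + 1.425 e^(−1.47×0.631)
= 2.407 × (0.8949 − 0.3955) + 1.425 × 0.3955 = 1.766 mg/L.
DO = 9.77 − 1.766 = 8.004 mg/L.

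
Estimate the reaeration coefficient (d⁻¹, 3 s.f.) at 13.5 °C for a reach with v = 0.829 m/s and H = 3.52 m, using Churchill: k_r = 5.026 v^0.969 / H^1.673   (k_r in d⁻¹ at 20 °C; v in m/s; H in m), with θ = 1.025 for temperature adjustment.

k_r(20) = 5.026 × 0.829^0.969 / 3.52^1.673 = 5.026 × 0.8338 / 8.210 = 0.5104 d⁻¹.
k_r(13.5) = 0.5104 × 1.025^(13.5−20) = 0.5104 × 0.8517 = 0.4347 d⁻¹.

k_r ≈ 0.435 d⁻¹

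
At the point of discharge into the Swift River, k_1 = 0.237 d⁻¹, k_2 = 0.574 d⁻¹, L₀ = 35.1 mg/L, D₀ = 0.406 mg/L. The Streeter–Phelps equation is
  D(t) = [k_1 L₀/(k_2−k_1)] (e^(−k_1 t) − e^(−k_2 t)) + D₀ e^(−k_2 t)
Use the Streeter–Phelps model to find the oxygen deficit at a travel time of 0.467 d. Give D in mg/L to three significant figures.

k_1 L₀/(k_2−k_1) = 0.237×35.1/(0.574−0.237) = 8.319/0.3370 = 24.68 mg/L.
e^(−k_1 t) = e^(−0.237×0.4670) = 0.8952; e^(−k_2 t) = e^(−0.574×0.4670) = 0.7649.
D = 24.68 × (0.8952 − 0.7649) + 0.406 × 0.7649 = 3.218 + 0.3105 = 3.528 mg/L.

D ≈ 3.53 mg/L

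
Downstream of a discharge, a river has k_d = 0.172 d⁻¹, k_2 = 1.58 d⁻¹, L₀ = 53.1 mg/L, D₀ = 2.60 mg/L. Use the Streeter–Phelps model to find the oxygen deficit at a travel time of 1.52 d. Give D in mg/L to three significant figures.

D ≈ 4.64 mg/L

k_d L₀/(k_2−k_d) = 0.172×53.1/(1.58−0.172) = 9.133/1.408 = 6.487 mg/L.
e^(−k_d t) = e^(−0.172×1.520) = 0.7699; e^(−k_2 t) = e^(−1.58×1.520) = 0.09057.
D = 6.487 × (0.7699 − 0.09057) + 2.60 × 0.09057 = 4.407 + 0.2355 = 4.642 mg/L.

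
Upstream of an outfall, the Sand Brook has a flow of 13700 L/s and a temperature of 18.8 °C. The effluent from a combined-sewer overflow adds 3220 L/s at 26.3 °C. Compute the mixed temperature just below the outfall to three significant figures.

20.2 °C

Flow-weighted mixing: C = (Q_r C_r + Q_w C_w)/(Q_r + Q_w)
= (13700×18.8 + 3220×26.3)/(13700 + 3220) = 342200/16920 = 20.23 °C.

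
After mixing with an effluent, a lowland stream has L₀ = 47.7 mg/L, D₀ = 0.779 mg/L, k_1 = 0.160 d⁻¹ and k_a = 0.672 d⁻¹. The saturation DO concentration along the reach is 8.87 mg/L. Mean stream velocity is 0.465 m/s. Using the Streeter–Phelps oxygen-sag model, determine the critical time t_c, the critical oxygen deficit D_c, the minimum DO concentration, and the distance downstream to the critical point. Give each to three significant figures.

t_c ≈ 2.70 d; D_c ≈ 7.38 mg/L; min DO ≈ 1.49 mg/L; x_c ≈ 108 km

At the critical point dD/dt = 0, so k_1 L₀ e^(−k_1 t) = k_a D. Substituting D(t) from the Streeter–Phelps equation and solving for t gives
t_c = ln[(k_a/k_1)(1 − D₀(k_a−k_1)/(k_1 L₀))] / (k_a−k_1).
Here k_a−k_1 = 0.5120 d⁻¹ and 1 − D₀(k_a−k_1)/(k_1 L₀) = 1 − 0.779×0.5120/(0.160×47.7) = 0.9477, so
t_c = ln(4.200 × 0.9477) / 0.5120 = 1.381 / 0.5120 = 2.698 d.
L(t_c) = L₀ e^(−k_1 t_c) = 47.7 × 0.6494 = 30.98 mg/L, and at the critical point k_a D_c = k_1 L, so D_c = (0.160/0.672) × 30.98 = 7.375 mg/L.
Minimum DO = C_s − D_c = 8.87 − 7.375 = 1.495 mg/L.
x_c = v t_c = 0.465 m/s × 2.698 d × 86400 s/d = 108400 m ≈ 108 km.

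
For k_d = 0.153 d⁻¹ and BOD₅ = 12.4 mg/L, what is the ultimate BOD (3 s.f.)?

L₀ ≈ 23.2 mg/L

BOD₅ = L₀(1 − e^(−5k_d)) ⇒ L₀ = BOD₅ / (1 − e^(−5×0.153))
= 12.4 / (1 − 0.4653) = 12.4 / 0.5347 = 23.19 mg/L.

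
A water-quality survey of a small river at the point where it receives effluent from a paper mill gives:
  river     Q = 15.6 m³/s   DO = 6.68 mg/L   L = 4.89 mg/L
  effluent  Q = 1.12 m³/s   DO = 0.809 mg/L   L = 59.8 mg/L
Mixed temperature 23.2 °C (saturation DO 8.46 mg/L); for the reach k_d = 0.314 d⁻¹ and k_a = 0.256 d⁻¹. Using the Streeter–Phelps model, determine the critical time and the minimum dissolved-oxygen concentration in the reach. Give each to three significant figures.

Mixed DO = (15.6×6.68 + 1.12×0.809)/(15.6+1.12) = 105.1/16.72 = 6.287 mg/L.
Mixed L₀ = (15.6×4.89 + 1.12×59.8)/(16.72) = 143.3/16.72 = 8.568 mg/L.
Initial deficit D₀ = C_s − DO₀ = 8.46 − 6.287 = 2.173 mg/L.
t_c = (1/-0.05800) ln[(0.256/0.314)(1 − 2.173×-0.05800/(0.314×8.568))] = -17.24 × ln(0.8535) = 2.732 d.
D_c = (0.314/0.256) × 8.568 × e^(−0.314×2.732) = 1.227 × 8.568 × 0.4241 = 4.457 mg/L.
Minimum DO = 8.46 − 4.457 = 4.003 mg/L.

t_c ≈ 2.73 d; minimum DO ≈ 4.00 mg/L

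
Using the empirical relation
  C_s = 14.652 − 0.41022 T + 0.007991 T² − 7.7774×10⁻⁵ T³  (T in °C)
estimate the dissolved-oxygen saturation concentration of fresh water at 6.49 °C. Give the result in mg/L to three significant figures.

C_s = 14.652 − 0.41022×6.49 + 0.007991×6.49² − 7.7774×10⁻⁵×6.49³ = 12.30 mg/L.

C_s ≈ 12.3 mg/L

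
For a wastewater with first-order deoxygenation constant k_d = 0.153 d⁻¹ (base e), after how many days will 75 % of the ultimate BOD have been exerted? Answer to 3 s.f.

t ≈ 9.06 d

y/L₀ = 1 − e^(−k_d t) = 0.75 ⇒ e^(−k_d t) = 0.250
t = −ln(0.250) / 0.153 = 1.386 / 0.153 = 9.061 d.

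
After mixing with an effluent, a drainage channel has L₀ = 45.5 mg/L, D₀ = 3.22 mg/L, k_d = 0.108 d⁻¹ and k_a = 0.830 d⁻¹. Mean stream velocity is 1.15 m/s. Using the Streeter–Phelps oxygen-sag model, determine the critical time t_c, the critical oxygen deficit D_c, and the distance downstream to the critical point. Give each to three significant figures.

t_c ≈ 1.94 d; D_c ≈ 4.80 mg/L; x_c ≈ 192 km

t_c = [1/(k_a−k_d)] ln[(k_a/k_d)(1 − D₀(k_a−k_d)/(k_d L₀))]
= [1/(0.830−0.108)] ln[(0.830/0.108)(1 − 3.22×0.7220/(0.108×45.5))]
= (1/0.7220) ln[7.685 × 0.5269] = 1.385 × ln(4.049) = 1.385 × 1.399 = 1.937 d.
D_c = (k_d/k_a) L₀ e^(−k_d t_c) = (0.108/0.830) × 45.5 × e^(−0.108×1.937) = 0.1301 × 45.5 × 0.8112 = 4.803 mg/L.
x_c = v t_c = 1.15 m/s × 1.937 d × 86400 s/d = 192500 m ≈ 192 km.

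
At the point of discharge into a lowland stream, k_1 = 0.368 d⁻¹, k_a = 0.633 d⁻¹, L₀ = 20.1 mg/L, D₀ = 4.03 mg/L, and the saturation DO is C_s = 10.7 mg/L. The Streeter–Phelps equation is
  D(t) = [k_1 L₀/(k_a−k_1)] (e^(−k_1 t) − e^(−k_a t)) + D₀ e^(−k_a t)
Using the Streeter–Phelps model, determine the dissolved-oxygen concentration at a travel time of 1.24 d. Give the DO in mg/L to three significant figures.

k_1 L₀/(k_a−k_1) = 0.368×20.1/(0.633−0.368) = 7.397/0.2650 = 27.91 mg/L.
e^(−k_1 t) = e^(−0.368×1.240) = 0.6336; e^(−k_a t) = e^(−0.633×1.240) = 0.4562.
D = 27.91 × (0.6336 − 0.4562) + 4.03 × 0.4562 = 4.953 + 1.838 = 6.792 mg/L.
DO = C_s − D = 10.7 − 6.792 = 3.908 mg/L.

DO ≈ 3.91 mg/L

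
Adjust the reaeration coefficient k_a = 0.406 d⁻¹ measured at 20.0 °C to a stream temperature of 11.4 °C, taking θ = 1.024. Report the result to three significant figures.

k_a ≈ 0.331 d⁻¹

k_a(T₂) = k_a(T₁) · θ^(T₂−T₁) = 0.406 × 1.024^(11.4−20.0)
= 0.406 × 1.024^-8.60 = 0.406 × 0.8155 = 0.3311 d⁻¹.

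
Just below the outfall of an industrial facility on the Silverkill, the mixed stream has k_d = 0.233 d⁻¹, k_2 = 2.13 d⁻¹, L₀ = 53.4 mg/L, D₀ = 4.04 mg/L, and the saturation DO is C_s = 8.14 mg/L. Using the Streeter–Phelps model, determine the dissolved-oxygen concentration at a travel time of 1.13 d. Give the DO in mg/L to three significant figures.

DO ≈ 3.33 mg/L

k_d L₀/(k_2−k_d) = 0.233×53.4/(2.13−0.233) = 12.44/1.897 = 6.559 mg/L.
e^(−k_d t) = e^(−0.233×1.130) = 0.7685; e^(−k_2 t) = e^(−2.13×1.130) = 0.09009.
D = 6.559 × (0.7685 − 0.09009) + 4.04 × 0.09009 = 4.450 + 0.3640 = 4.814 mg/L.
DO = C_s − D = 8.14 − 4.814 = 3.326 mg/L.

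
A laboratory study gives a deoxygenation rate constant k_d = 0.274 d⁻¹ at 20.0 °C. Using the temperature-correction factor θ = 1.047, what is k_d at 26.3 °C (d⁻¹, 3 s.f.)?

k_d ≈ 0.366 d⁻¹

k_d(T₂) = k_d(T₁) · θ^(T₂−T₁) = 0.274 × 1.047^(26.3−20.0)
= 0.274 × 1.047^6.30 = 0.274 × 1.336 = 0.3659 d⁻¹.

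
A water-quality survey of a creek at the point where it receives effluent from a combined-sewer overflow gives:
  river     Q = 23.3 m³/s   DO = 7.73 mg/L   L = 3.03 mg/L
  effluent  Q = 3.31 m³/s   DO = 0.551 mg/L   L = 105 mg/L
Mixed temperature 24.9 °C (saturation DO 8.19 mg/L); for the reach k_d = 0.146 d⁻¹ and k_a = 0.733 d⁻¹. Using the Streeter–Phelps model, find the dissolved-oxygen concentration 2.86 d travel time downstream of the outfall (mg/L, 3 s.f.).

DO ≈ 5.93 mg/L

Mixed DO = (23.3×7.73 + 3.31×0.551)/(23.3+3.31) = 181.9/26.61 = 6.837 mg/L.
Mixed L₀ = (23.3×3.03 + 3.31×105)/(26.61) = 418.1/26.61 = 15.71 mg/L.
Initial deficit D₀ = C_s − DO₀ = 8.19 − 6.837 = 1.353 mg/L.
D(2.86) = [0.146×15.71/(0.733−0.146)](e^(−0.146×2.86) − e^(−0.733×2.86)) + 1.353 e^(−0.733×2.86)
= 3.908 × (0.6587 − 0.1229) + 1.353 × 0.1229 = 2.260 mg/L.
DO = 8.19 − 2.260 = 5.930 mg/L.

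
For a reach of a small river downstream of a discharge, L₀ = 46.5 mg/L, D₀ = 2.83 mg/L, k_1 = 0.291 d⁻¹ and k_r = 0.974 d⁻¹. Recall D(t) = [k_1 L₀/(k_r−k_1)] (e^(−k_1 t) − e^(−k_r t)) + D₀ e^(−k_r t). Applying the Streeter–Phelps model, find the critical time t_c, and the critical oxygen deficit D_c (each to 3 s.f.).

t_c = [1/(k_r−k_1)] ln[(k_r/k_1)(1 − D₀(k_r−k_1)/(k_1 L₀))]
= [1/(0.974−0.291)] ln[(0.974/0.291)(1 − 2.83×0.6830/(0.291×46.5))]
= (1/0.6830) ln[3.347 × 0.8572] = 1.464 × ln(2.869) = 1.464 × 1.054 = 1.543 d.
L(t_c) = L₀ e^(−k_1 t_c) = 46.5 × 0.6382 = 29.68 mg/L, and at the critical point k_r D_c = k_1 L, so D_c = (0.291/0.974) × 29.68 = 8.867 mg/L.

t_c ≈ 1.54 d; D_c ≈ 8.87 mg/L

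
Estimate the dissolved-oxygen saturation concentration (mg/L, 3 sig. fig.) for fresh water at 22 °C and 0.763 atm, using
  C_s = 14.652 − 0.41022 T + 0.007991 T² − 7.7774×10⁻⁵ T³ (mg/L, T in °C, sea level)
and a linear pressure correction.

At sea level: C_s = 14.652 − 0.41022×22 + 0.007991×22² − 7.7774×10⁻⁵×22³ = 8.667 mg/L.
Pressure correction: C_s' = 8.667 × 0.763 = 6.613 mg/L.

C_s ≈ 6.61 mg/L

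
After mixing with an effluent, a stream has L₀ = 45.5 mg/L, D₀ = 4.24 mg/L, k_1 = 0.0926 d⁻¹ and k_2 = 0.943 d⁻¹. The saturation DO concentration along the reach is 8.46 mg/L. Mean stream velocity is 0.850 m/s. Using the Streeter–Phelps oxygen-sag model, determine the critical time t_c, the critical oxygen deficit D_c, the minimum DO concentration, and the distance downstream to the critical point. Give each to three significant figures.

t_c ≈ 0.452 d; D_c ≈ 4.28 mg/L; min DO ≈ 4.18 mg/L; x_c ≈ 33.2 km

t_c = [1/(k_2−k_1)] ln[(k_2/k_1)(1 − D₀(k_2−k_1)/(k_1 L₀))]
= [1/(0.943−0.0926)] ln[(0.943/0.0926)(1 − 4.24×0.8504/(0.0926×45.5))]
= (1/0.8504) ln[10.18 × 0.1442] = 1.176 × ln(1.469) = 1.176 × 0.3843 = 0.4519 d.
L(t_c) = L₀ e^(−k_1 t_c) = 45.5 × 0.9590 = 43.64 mg/L, and at the critical point k_2 D_c = k_1 L, so D_c = (0.0926/0.943) × 43.64 = 4.285 mg/L.
Minimum DO = C_s − D_c = 8.46 − 4.285 = 4.175 mg/L.
x_c = v t_c = 0.850 m/s × 0.4519 d × 86400 s/d = 33190 m ≈ 33.2 km.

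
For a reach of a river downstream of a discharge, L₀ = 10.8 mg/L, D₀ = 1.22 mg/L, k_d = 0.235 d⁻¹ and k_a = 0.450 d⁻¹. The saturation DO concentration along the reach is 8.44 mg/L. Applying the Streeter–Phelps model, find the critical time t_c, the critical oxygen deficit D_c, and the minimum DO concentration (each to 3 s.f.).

With k_a/k_d = 1.915 and 1 − D₀(k_a−k_d)/(k_d L₀) = 0.8967,
t_c = ln(1.915 × 0.8967) / (0.450 − 0.235) = ln(1.717) / 0.2150 = 0.5406/0.2150 = 2.514 d.
D_c = (k_d/k_a) L₀ e^(−k_d t_c) = (0.235/0.450) × 10.8 × e^(−0.235×2.514) = 0.5222 × 10.8 × 0.5539 = 3.124 mg/L.
Minimum DO = C_s − D_c = 8.44 − 3.124 = 5.316 mg/L.

t_c ≈ 2.51 d; D_c ≈ 3.12 mg/L; min DO ≈ 5.32 mg/L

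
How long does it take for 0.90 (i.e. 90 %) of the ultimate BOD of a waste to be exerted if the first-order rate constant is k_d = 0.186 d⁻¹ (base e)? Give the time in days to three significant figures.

t ≈ 12.4 d

y/L₀ = 1 − e^(−k_d t) = 0.90 ⇒ e^(−k_d t) = 0.100
t = −ln(0.100) / 0.186 = 2.303 / 0.186 = 12.38 d.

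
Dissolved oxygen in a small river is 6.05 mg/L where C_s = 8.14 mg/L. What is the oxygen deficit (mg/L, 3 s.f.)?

D = C_s − C = 8.14 − 6.05 = 2.09 mg/L.

D ≈ 2.09 mg/L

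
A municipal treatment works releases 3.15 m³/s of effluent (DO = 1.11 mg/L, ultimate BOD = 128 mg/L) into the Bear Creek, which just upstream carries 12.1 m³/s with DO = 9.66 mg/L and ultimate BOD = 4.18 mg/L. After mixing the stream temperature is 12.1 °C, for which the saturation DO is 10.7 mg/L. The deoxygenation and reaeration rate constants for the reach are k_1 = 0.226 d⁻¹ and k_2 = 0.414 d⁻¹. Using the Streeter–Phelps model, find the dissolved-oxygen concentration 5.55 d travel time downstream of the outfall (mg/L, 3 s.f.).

DO ≈ 3.81 mg/L

Mixed DO = (12.1×9.66 + 3.15×1.11)/(12.1+3.15) = 120.4/15.25 = 7.894 mg/L.
Mixed L₀ = (12.1×4.18 + 3.15×128)/(15.25) = 453.8/15.25 = 29.76 mg/L.
Initial deficit D₀ = C_s − DO₀ = 10.7 − 7.894 = 2.806 mg/L.
D(5.55) = [0.226×29.76/(0.414−0.226)](e^(−0.226×5.55) − e^(−0.414×5.55)) + 2.806 e^(−0.414×5.55)
= 35.77 × (0.2853 − 0.1005) + 2.806 × 0.1005 = 6.892 mg/L.
DO = 10.7 − 6.892 = 3.808 mg/L.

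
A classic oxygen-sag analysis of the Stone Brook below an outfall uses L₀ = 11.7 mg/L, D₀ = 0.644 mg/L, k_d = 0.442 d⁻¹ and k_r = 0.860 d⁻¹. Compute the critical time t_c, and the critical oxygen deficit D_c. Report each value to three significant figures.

t_c ≈ 1.46 d; D_c ≈ 3.15 mg/L

t_c = [1/(k_r−k_d)] ln[(k_r/k_d)(1 − D₀(k_r−k_d)/(k_d L₀))]
= [1/(0.860−0.442)] ln[(0.860/0.442)(1 − 0.644×0.4180/(0.442×11.7))]
= (1/0.4180) ln[1.946 × 0.9479] = 2.392 × ln(1.844) = 2.392 × 0.6122 = 1.465 d.
L(t_c) = L₀ e^(−k_d t_c) = 11.7 × 0.5235 = 6.124 mg/L, and at the critical point k_r D_c = k_d L, so D_c = (0.442/0.860) × 6.124 = 3.148 mg/L.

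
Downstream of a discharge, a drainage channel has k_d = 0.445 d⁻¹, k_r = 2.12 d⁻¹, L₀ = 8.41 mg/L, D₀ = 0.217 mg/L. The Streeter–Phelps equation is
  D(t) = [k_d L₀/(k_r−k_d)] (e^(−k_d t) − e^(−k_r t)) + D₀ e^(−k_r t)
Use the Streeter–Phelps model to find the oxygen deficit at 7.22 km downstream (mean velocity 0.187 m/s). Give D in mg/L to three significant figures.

Travel time t = x/v = 7.22 km / (0.187 m/s) = 7220 m / 0.187 m/s = 38610 s = 0.4469 d.
k_d L₀/(k_r−k_d) = 0.445×8.41/(2.12−0.445) = 3.742/1.675 = 2.234 mg/L.
e^(−k_d t) = e^(−0.445×0.4469) = 0.8197; e^(−k_r t) = e^(−2.12×0.4469) = 0.3878.
D = 2.234 × (0.8197 − 0.3878) + 0.217 × 0.3878 = 0.9650 + 0.08414 = 1.049 mg/L.

D ≈ 1.05 mg/L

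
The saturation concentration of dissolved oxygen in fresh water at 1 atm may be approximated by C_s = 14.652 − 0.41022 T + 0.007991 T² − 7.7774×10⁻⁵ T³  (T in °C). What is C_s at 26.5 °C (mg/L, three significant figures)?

C_s ≈ 7.95 mg/L

C_s = 14.652 − 0.41022×26.5 + 0.007991×26.5² − 7.7774×10⁻⁵×26.5³ = 7.946 mg/L.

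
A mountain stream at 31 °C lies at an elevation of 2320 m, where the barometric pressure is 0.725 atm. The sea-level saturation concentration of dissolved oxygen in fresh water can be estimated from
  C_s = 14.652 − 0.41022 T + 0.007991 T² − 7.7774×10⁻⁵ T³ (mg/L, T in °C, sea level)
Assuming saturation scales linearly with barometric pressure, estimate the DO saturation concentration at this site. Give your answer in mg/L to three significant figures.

At sea level: C_s = 14.652 − 0.41022×31 + 0.007991×31² − 7.7774×10⁻⁵×31³ = 7.298 mg/L.
Pressure correction: C_s' = 7.298 × 0.725 = 5.291 mg/L.

C_s ≈ 5.29 mg/L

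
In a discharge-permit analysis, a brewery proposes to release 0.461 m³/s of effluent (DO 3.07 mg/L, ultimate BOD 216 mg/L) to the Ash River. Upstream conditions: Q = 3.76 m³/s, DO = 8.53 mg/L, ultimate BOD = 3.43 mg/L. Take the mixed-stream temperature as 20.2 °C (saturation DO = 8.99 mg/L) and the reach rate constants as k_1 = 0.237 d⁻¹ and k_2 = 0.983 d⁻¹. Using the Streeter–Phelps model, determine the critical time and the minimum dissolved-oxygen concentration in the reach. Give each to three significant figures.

t_c ≈ 1.73 d; minimum DO ≈ 4.72 mg/L

Mixed DO = (3.76×8.53 + 0.461×3.07)/(3.76+0.461) = 33.49/4.221 = 7.934 mg/L.
Mixed L₀ = (3.76×3.43 + 0.461×216)/(4.221) = 112.5/4.221 = 26.65 mg/L.
Initial deficit D₀ = C_s − DO₀ = 8.99 − 7.934 = 1.056 mg/L.
t_c = (1/0.7460) ln[(0.983/0.237)(1 − 1.056×0.7460/(0.237×26.65))] = 1.340 × ln(3.630) = 1.728 d.
D_c = (0.237/0.983) × 26.65 × e^(−0.237×1.728) = 0.2411 × 26.65 × 0.6639 = 4.265 mg/L.
Minimum DO = 8.99 − 4.265 = 4.725 mg/L.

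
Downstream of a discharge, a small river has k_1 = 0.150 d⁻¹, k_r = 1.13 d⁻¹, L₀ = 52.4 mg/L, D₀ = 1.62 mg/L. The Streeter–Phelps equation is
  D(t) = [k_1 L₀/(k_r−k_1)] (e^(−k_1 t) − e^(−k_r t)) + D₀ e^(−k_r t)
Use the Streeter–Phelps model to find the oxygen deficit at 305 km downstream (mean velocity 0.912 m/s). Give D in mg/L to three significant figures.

D ≈ 4.41 mg/L

Travel time t = x/v = 305 km / (0.912 m/s) = 305000 m / 0.912 m/s = 334400 s = 3.871 d.
k_1 L₀/(k_r−k_1) = 0.150×52.4/(1.13−0.150) = 7.860/0.9800 = 8.020 mg/L.
e^(−k_1 t) = e^(−0.150×3.871) = 0.5596; e^(−k_r t) = e^(−1.13×3.871) = 0.01260.
D = 8.020 × (0.5596 − 0.01260) + 1.62 × 0.01260 = 4.387 + 0.02042 = 4.407 mg/L.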